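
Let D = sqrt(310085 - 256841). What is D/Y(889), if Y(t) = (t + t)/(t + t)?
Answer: 6*sqrt(1479) ≈ 230.75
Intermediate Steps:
Y(t) = 1 (Y(t) = (2*t)/((2*t)) = (2*t)*(1/(2*t)) = 1)
D = 6*sqrt(1479) (D = sqrt(53244) = 6*sqrt(1479) ≈ 230.75)
D/Y(889) = (6*sqrt(1479))/1 = (6*sqrt(1479))*1 = 6*sqrt(1479)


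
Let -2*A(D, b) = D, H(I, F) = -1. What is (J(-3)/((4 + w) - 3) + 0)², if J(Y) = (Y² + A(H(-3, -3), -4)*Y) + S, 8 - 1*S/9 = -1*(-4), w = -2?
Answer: 7569/4 ≈ 1892.3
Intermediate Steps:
S = 36 (S = 72 - (-9)*(-4) = 72 - 9*4 = 72 - 36 = 36)
A(D, b) = -D/2
J(Y) = 36 + Y² + Y/2 (J(Y) = (Y² + (-½*(-1))*Y) + 36 = (Y² + Y/2) + 36 = 36 + Y² + Y/2)
(J(-3)/((4 + w) - 3) + 0)² = ((36 + (-3)² + (½)*(-3))/((4 - 2) - 3) + 0)² = ((36 + 9 - 3/2)/(2 - 3) + 0)² = ((87/2)/(-1) + 0)² = ((87/2)*(-1) + 0)² = (-87/2 + 0)² = (-87/2)² = 7569/4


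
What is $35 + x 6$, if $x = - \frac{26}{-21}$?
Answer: $\frac{297}{7} \approx 42.429$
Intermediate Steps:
$x = \frac{26}{21}$ ($x = \left(-26\right) \left(- \frac{1}{21}\right) = \frac{26}{21} \approx 1.2381$)
$35 + x 6 = 35 + \frac{26}{21} \cdot 6 = 35 + \frac{52}{7} = \frac{297}{7}$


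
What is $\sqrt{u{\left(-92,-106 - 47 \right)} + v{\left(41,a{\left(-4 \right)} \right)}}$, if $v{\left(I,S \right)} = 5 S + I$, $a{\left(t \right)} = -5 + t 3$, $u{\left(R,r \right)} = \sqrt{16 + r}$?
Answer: $\sqrt{-44 + i \sqrt{137}} \approx 0.8747 + 6.6907 i$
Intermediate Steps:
$a{\left(t \right)} = -5 + 3 t$
$v{\left(I,S \right)} = I + 5 S$
$\sqrt{u{\left(-92,-106 - 47 \right)} + v{\left(41,a{\left(-4 \right)} \right)}} = \sqrt{\sqrt{16 - 153} + \left(41 + 5 \left(-5 + 3 \left(-4\right)\right)\right)} = \sqrt{\sqrt{16 - 153} + \left(41 + 5 \left(-5 - 12\right)\right)} = \sqrt{\sqrt{-137} + \left(41 + 5 \left(-17\right)\right)} = \sqrt{i \sqrt{137} + \left(41 - 85\right)} = \sqrt{i \sqrt{137} - 44} = \sqrt{-44 + i \sqrt{137}}$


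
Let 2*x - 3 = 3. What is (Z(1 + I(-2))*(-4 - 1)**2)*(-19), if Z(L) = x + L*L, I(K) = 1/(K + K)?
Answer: -27075/16 ≈ -1692.2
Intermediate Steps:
x = 3 (x = 3/2 + (1/2)*3 = 3/2 + 3/2 = 3)
I(K) = 1/(2*K)
Z(L) = 3 + L**2 (Z(L) = 3 + L*L = 3 + L**2)
(Z(1 + I(-2))*(-4 - 1)**2)*(-19) = ((3 + (1 + (1/2)/(-2))**2)*(-4 - 1)**2)*(-19) = ((3 + (1 + (1/2)*(-1/2))**2)*(-5)**2)*(-19) = ((3 + (1 - 1/4)**2)*25)*(-19) = ((3 + (3/4)**2)*25)*(-19) = ((3 + 9/16)*25)*(-19) = ((57/16)*25)*(-19) = (1425/16)*(-19) = -27075/16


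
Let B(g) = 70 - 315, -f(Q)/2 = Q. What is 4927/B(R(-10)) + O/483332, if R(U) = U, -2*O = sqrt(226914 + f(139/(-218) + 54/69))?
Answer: -4927/245 - sqrt(1426163786197)/2423426648 ≈ -20.111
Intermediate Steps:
f(Q) = -2*Q
O = -sqrt(1426163786197)/5014 (O = -sqrt(226914 - 2*(139/(-218) + 54/69))/2 = -sqrt(226914 - 2*(139*(-1/218) + 54*(1/69)))/2 = -sqrt(226914 - 2*(-139/218 + 18/23))/2 = -sqrt(226914 - 2*727/5014)/2 = -sqrt(226914 - 727/2507)/2 = -sqrt(1426163786197)/5014 ≈ -238.18)
B(g) = -245
4927/B(R(-10)) + O/483332 = 4927/(-245) - sqrt(1426163786197)/5014/483332 = 4927*(-1/245) - sqrt(1426163786197)/5014*(1/483332) = -4927/245 - sqrt(1426163786197)/2423426648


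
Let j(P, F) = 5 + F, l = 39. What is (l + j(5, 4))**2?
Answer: 2304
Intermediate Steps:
(l + j(5, 4))**2 = (39 + (5 + 4))**2 = (39 + 9)**2 = 48**2 = 2304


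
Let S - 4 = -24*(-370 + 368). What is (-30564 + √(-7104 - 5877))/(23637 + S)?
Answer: -30564/23689 + I*√12981/23689 ≈ -1.2902 + 0.0048096*I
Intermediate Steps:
S = 52 (S = 4 - 24*(-370 + 368) = 4 - 24*(-2) = 4 + 48 = 52)
(-30564 + √(-7104 - 5877))/(23637 + S) = (-30564 + √(-7104 - 5877))/(23637 + 52) = (-30564 + √(-12981))/23689 = (-30564 + I*√12981)*(1/23689) = -30564/23689 + I*√12981/23689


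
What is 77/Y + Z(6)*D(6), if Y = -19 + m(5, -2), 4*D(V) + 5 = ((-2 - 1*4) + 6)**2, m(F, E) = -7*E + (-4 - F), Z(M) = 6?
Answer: -13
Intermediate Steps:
m(F, E) = -4 - F - 7*E
D(V) = -5/4 (D(V) = -5/4 + ((-2 - 1*4) + 6)**2/4 = -5/4 + ((-2 - 4) + 6)**2/4 = -5/4 + (-6 + 6)**2/4 = -5/4 + (1/4)*0**2 = -5/4 + (1/4)*0 = -5/4 + 0 = -5/4)
Y = -14 (Y = -19 + (-4 - 1*5 - 7*(-2)) = -19 + (-4 - 5 + 14) = -19 + 5 = -14)
77/Y + Z(6)*D(6) = 77/(-14) + 6*(-5/4) = 77*(-1/14) - 15/2 = -11/2 - 15/2 = -13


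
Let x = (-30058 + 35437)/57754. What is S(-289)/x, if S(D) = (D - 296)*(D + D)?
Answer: 6509453340/1793 ≈ 3.6305e+6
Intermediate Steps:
S(D) = 2*D*(-296 + D) (S(D) = (-296 + D)*(2*D) = 2*D*(-296 + D))
x = 5379/57754 (x = 5379*(1/57754) = 5379/57754 ≈ 0.093136)
S(-289)/x = (2*(-289)*(-296 - 289))/(5379/57754) = (2*(-289)*(-585))*(57754/5379) = 338130*(57754/5379) = 6509453340/1793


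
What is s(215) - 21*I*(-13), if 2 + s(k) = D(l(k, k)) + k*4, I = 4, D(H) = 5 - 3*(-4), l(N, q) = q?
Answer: 1967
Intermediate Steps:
D(H) = 17 (D(H) = 5 + 12 = 17)
s(k) = 15 + 4*k (s(k) = -2 + (17 + k*4) = -2 + (17 + 4*k) = 15 + 4*k)
s(215) - 21*I*(-13) = (15 + 4*215) - 21*4*(-13) = (15 + 860) - 84*(-13) = 875 + 1092 = 1967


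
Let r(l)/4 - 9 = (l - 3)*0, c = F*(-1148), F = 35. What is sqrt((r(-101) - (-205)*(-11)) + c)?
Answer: 3*I*sqrt(4711) ≈ 205.91*I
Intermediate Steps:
c = -40180 (c = 35*(-1148) = -40180)
r(l) = 36 (r(l) = 36 + 4*((l - 3)*0) = 36 + 4*((-3 + l)*0) = 36 + 4*0 = 36 + 0 = 36)
sqrt((r(-101) - (-205)*(-11)) + c) = sqrt((36 - (-205)*(-11)) - 40180) = sqrt((36 - 1*2255) - 40180) = sqrt((36 - 2255) - 40180) = sqrt(-2219 - 40180) = sqrt(-42399) = 3*I*sqrt(4711)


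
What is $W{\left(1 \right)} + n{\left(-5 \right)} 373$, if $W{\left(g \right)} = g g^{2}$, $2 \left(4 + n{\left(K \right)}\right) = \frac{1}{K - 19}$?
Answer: $- \frac{71941}{48} \approx -1498.8$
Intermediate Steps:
$n{\left(K \right)} = -4 + \frac{1}{2 \left(-19 + K\right)}$ ($n{\left(K \right)} = -4 + \frac{1}{2 \left(K - 19\right)} = -4 + \frac{1}{2 \left(-19 + K\right)}$)
$W{\left(g \right)} = g^{3}$
$W{\left(1 \right)} + n{\left(-5 \right)} 373 = 1^{3} + \frac{153 - -40}{2 \left(-19 - 5\right)} 373 = 1 + \frac{153 + 40}{2 \left(-24\right)} 373 = 1 + \frac{1}{2} \left(- \frac{1}{24}\right) 193 \cdot 373 = 1 - \frac{71989}{48} = - \frac{71941}{48}$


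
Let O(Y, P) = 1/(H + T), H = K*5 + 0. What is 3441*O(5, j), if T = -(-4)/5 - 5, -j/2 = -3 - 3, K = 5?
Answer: 17205/104 ≈ 165.43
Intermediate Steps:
H = 25 (H = 5*5 + 0 = 25 + 0 = 25)
j = 12 (j = -2*(-3 - 3) = -2*(-6) = 12)
T = -21/5 (T = -(-4)/5 - 5 = -4*(-⅕) - 5 = ⅘ - 5 = -21/5 ≈ -4.2000)
O(Y, P) = 5/104 (O(Y, P) = 1/(25 - 21/5) = 1/(104/5) = 5/104)
3441*O(5, j) = 3441*(5/104) = 17205/104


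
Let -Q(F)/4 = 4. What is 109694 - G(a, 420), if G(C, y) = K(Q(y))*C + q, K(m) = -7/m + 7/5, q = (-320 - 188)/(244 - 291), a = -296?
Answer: 51806733/470 ≈ 1.1023e+5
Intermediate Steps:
Q(F) = -16 (Q(F) = -4*4 = -16)
q = 508/47 (q = -508/(-47) = -508*(-1/47) = 508/47 ≈ 10.809)
K(m) = 7/5 - 7/m (K(m) = -7/m + 7*(1/5) = -7/m + 7/5 = 7/5 - 7/m)
G(C, y) = 508/47 + 147*C/80 (G(C, y) = (7/5 - 7/(-16))*C + 508/47 = (7/5 - 7*(-1/16))*C + 508/47 = (7/5 + 7/16)*C + 508/47 = 147*C/80 + 508/47 = 508/47 + 147*C/80)
109694 - G(a, 420) = 109694 - (508/47 + (147/80)*(-296)) = 109694 - (508/47 - 5439/10) = 109694 - 1*(-250553/470) = 109694 + 250553/470 = 51806733/470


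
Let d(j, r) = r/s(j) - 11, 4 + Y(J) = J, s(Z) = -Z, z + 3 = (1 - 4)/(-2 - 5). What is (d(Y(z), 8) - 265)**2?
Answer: 39942400/529 ≈ 75506.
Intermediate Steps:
z = -18/7 (z = -3 + (1 - 4)/(-2 - 5) = -3 - 3/(-7) = -3 - 3*(-1/7) = -3 + 3/7 = -18/7 ≈ -2.5714)
Y(J) = -4 + J
d(j, r) = -11 - r/j (d(j, r) = r/((-j)) - 11 = (-1/j)*r - 11 = -r/j - 11 = -11 - r/j)
(d(Y(z), 8) - 265)**2 = ((-11 - 1*8/(-4 - 18/7)) - 265)**2 = ((-11 - 1*8/(-46/7)) - 265)**2 = ((-11 - 1*8*(-7/46)) - 265)**2 = ((-11 + 28/23) - 265)**2 = (-225/23 - 265)**2 = (-6320/23)**2 = 39942400/529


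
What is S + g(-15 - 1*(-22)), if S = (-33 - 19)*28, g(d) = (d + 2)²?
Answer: -1375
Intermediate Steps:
g(d) = (2 + d)²
S = -1456 (S = -52*28 = -1456)
S + g(-15 - 1*(-22)) = -1456 + (2 + (-15 - 1*(-22)))² = -1456 + (2 + (-15 + 22))² = -1456 + (2 + 7)² = -1456 + 9² = -1456 + 81 = -1375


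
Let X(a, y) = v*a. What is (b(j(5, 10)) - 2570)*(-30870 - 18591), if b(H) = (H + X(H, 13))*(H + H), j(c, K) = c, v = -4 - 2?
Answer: 139480020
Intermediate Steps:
v = -6
X(a, y) = -6*a
b(H) = -10*H**2 (b(H) = (H - 6*H)*(H + H) = (-5*H)*(2*H) = -10*H**2)
(b(j(5, 10)) - 2570)*(-30870 - 18591) = (-10*5**2 - 2570)*(-30870 - 18591) = (-10*25 - 2570)*(-49461) = (-250 - 2570)*(-49461) = -2820*(-49461) = 139480020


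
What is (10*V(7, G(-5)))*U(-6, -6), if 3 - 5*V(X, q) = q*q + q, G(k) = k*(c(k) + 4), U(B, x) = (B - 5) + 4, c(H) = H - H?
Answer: 5278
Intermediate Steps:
c(H) = 0
U(B, x) = -1 + B (U(B, x) = (-5 + B) + 4 = -1 + B)
G(k) = 4*k (G(k) = k*(0 + 4) = k*4 = 4*k)
V(X, q) = 3/5 - q/5 - q**2/5 (V(X, q) = 3/5 - (q*q + q)/5 = 3/5 - (q**2 + q)/5 = 3/5 - (q + q**2)/5 = 3/5 + (-q/5 - q**2/5) = 3/5 - q/5 - q**2/5)
(10*V(7, G(-5)))*U(-6, -6) = (10*(3/5 - 4*(-5)/5 - (4*(-5))**2/5))*(-1 - 6) = (10*(3/5 - 1/5*(-20) - 1/5*(-20)**2))*(-7) = (10*(3/5 + 4 - 1/5*400))*(-7) = (10*(3/5 + 4 - 80))*(-7) = (10*(-377/5))*(-7) = -754*(-7) = 5278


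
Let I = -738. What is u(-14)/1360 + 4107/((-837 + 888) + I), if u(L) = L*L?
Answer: -454239/77860 ≈ -5.8340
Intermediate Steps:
u(L) = L²
u(-14)/1360 + 4107/((-837 + 888) + I) = (-14)²/1360 + 4107/((-837 + 888) - 738) = 196*(1/1360) + 4107/(51 - 738) = 49/340 + 4107/(-687) = 49/340 + 4107*(-1/687) = 49/340 - 1369/229 = -454239/77860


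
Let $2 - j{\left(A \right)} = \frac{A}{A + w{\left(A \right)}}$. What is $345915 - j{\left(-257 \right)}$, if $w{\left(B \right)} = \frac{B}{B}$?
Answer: $\frac{88553985}{256} \approx 3.4591 \cdot 10^{5}$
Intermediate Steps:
$w{\left(B \right)} = 1$
$j{\left(A \right)} = 2 - \frac{A}{1 + A}$ ($j{\left(A \right)} = 2 - \frac{A}{A + 1} = 2 - \frac{A}{1 + A}$)
$345915 - j{\left(-257 \right)} = 345915 - \frac{2 - 257}{1 - 257} = 345915 - \frac{1}{-256} \left(-255\right) = 345915 - \left(- \frac{1}{256}\right) \left(-255\right) = 345915 - \frac{255}{256} = \frac{88553985}{256}$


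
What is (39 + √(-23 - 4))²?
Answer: 1494 + 234*I*√3 ≈ 1494.0 + 405.3*I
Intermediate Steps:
(39 + √(-23 - 4))² = (39 + √(-27))² = (39 + 3*I*√3)²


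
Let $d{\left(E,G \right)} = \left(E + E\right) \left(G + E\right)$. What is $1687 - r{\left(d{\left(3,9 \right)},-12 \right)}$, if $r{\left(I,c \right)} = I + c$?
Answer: $1627$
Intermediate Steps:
$d{\left(E,G \right)} = 2 E \left(E + G\right)$
$1687 - r{\left(d{\left(3,9 \right)},-12 \right)} = 1687 - \left(2 \cdot 3 \left(3 + 9\right) - 12\right) = 1687 - \left(2 \cdot 3 \cdot 12 - 12\right) = 1687 - \left(72 - 12\right) = 1687 - 60 = 1627$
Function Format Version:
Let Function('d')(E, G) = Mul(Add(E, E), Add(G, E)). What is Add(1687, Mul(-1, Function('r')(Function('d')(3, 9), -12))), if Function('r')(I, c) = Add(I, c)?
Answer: 1627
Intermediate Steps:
Function('d')(E, G) = Mul(2, E, Add(E, G)) (Function('d')(E, G) = Mul(Mul(2, E), Add(E, G)) = Mul(2, E, Add(E, G)))
Add(1687, Mul(-1, Function('r')(Function('d')(3, 9), -12))) = Add(1687, Mul(-1, Add(Mul(2, 3, Add(3, 9)), -12))) = Add(1687, Mul(-1, Add(Mul(2, 3, 12), -12))) = Add(1687, Mul(-1, Add(72, -12))) = Add(1687, Mul(-1, 60)) = Add(1687, -60) = 1627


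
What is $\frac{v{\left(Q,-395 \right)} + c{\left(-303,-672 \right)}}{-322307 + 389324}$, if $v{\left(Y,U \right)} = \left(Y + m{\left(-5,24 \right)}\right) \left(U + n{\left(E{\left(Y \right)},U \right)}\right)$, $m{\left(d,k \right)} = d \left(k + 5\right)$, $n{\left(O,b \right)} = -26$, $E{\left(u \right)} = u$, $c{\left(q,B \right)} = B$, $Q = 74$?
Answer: $\frac{29219}{67017} \approx 0.43599$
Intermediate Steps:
$m{\left(d,k \right)} = d \left(5 + k\right)$
$v{\left(Y,U \right)} = \left(-145 + Y\right) \left(-26 + U\right)$ ($v{\left(Y,U \right)} = \left(Y - 5 \left(5 + 24\right)\right) \left(U - 26\right) = \left(Y - 145\right) \left(-26 + U\right) = \left(-145 + Y\right) \left(-26 + U\right)$)
$\frac{v{\left(Q,-395 \right)} + c{\left(-303,-672 \right)}}{-322307 + 389324} = \frac{\left(3770 - -57275 - 1924 - 29230\right) - 672}{-322307 + 389324} = \frac{\left(3770 + 57275 - 1924 - 29230\right) - 672}{67017} = \left(29891 - 672\right) \frac{1}{67017} = 29219 \cdot \frac{1}{67017} = \frac{29219}{67017}$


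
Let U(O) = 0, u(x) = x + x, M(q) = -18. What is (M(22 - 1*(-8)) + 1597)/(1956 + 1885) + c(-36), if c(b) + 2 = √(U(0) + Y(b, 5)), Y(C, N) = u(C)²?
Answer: 270449/3841 ≈ 70.411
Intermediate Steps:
u(x) = 2*x
Y(C, N) = 4*C² (Y(C, N) = (2*C)² = 4*C²)
c(b) = -2 + 2*√(b²) (c(b) = -2 + √(0 + 4*b²) = -2 + √(4*b²) = -2 + 2*√(b²))
(M(22 - 1*(-8)) + 1597)/(1956 + 1885) + c(-36) = (-18 + 1597)/(1956 + 1885) + (-2 + 2*√((-36)²)) = 1579/3841 + (-2 + 2*√1296) = 1579*(1/3841) + (-2 + 2*36) = 1579/3841 + (-2 + 72) = 1579/3841 + 70 = 270449/3841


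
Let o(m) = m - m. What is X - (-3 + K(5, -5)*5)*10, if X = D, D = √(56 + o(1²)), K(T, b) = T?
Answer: -220 + 2*√14 ≈ -212.52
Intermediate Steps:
o(m) = 0
D = 2*√14 (D = √(56 + 0) = √56 = 2*√14 ≈ 7.4833)
X = 2*√14 ≈ 7.4833
X - (-3 + K(5, -5)*5)*10 = 2*√14 - (-3 + 5*5)*10 = 2*√14 - (-3 + 25)*10 = 2*√14 - 22*10 = 2*√14 - 1*220 = 2*√14 - 220 = -220 + 2*√14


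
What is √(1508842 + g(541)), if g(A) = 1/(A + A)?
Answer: √1766437542690/1082 ≈ 1228.3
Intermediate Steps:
g(A) = 1/(2*A)
√(1508842 + g(541)) = √(1508842 + (½)/541) = √(1508842 + (½)*(1/541)) = √(1508842 + 1/1082) = √(1632567045/1082) = √1766437542690/1082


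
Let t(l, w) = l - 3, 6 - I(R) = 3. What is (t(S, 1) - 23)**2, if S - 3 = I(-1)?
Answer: 400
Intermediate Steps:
I(R) = 3 (I(R) = 6 - 1*3 = 6 - 3 = 3)
S = 6 (S = 3 + 3 = 6)
t(l, w) = -3 + l
(t(S, 1) - 23)**2 = ((-3 + 6) - 23)**2 = (3 - 23)**2 = (-20)**2 = 400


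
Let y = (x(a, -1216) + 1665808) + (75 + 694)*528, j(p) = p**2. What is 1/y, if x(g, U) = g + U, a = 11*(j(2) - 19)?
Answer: 1/2070459 ≈ 4.8298e-7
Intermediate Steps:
a = -165 (a = 11*(2**2 - 19) = 11*(4 - 19) = 11*(-15) = -165)
x(g, U) = U + g
y = 2070459 (y = ((-1216 - 165) + 1665808) + (75 + 694)*528 = (-1381 + 1665808) + 769*528 = 1664427 + 406032 = 2070459)
1/y = 1/2070459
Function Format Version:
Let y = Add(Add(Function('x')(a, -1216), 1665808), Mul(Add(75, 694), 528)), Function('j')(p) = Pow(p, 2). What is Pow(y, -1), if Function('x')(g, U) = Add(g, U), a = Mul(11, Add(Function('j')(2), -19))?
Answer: Rational(1, 2070459) ≈ 4.8298e-7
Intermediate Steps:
a = -165 (a = Mul(11, Add(Pow(2, 2), -19)) = Mul(11, Add(4, -19)) = Mul(11, -15) = -165)
Function('x')(g, U) = Add(U, g)
y = 2070459 (y = Add(Add(Add(-1216, -165), 1665808), Mul(Add(75, 694), 528)) = Add(Add(-1381, 1665808), Mul(769, 528)) = Add(1664427, 406032) = 2070459)
Pow(y, -1) = Pow(2070459, -1) = Rational(1, 2070459)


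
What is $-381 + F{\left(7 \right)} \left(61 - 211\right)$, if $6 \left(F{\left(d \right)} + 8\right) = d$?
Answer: $644$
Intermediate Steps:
$F{\left(d \right)} = -8 + \frac{d}{6}$
$-381 + F{\left(7 \right)} \left(61 - 211\right) = -381 + \left(-8 + \frac{1}{6} \cdot 7\right) \left(61 - 211\right) = -381 + \left(-8 + \frac{7}{6}\right) \left(61 - 211\right) = -381 - -1025 = -381 + 1025 = 644$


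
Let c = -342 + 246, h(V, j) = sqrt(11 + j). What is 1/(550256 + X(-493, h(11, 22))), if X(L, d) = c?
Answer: 1/550160 ≈ 1.8177e-6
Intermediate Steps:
c = -96
X(L, d) = -96
1/(550256 + X(-493, h(11, 22))) = 1/(550256 - 96) = 1/550160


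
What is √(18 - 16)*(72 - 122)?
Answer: -50*√2 ≈ -70.711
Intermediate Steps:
√(18 - 16)*(72 - 122) = √2*(-50) = -50*√2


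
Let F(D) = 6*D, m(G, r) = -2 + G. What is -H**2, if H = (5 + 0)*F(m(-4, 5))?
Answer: -32400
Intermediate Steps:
H = -180 (H = (5 + 0)*(6*(-2 - 4)) = 5*(6*(-6)) = 5*(-36) = -180)
-H**2 = -1*(-180)**2 = -1*32400 = -32400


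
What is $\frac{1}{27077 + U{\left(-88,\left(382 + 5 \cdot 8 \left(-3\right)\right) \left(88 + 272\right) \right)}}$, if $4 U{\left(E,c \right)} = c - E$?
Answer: $\frac{1}{50679} \approx 1.9732 \cdot 10^{-5}$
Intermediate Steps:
$U{\left(E,c \right)} = - \frac{E}{4} + \frac{c}{4}$ ($U{\left(E,c \right)} = \frac{c - E}{4} = - \frac{E}{4} + \frac{c}{4}$)
$\frac{1}{27077 + U{\left(-88,\left(382 + 5 \cdot 8 \left(-3\right)\right) \left(88 + 272\right) \right)}} = \frac{1}{27077 - \left(-22 - \frac{\left(382 + 5 \cdot 8 \left(-3\right)\right) \left(88 + 272\right)}{4}\right)} = \frac{1}{27077 + \left(22 + \frac{\left(382 + 40 \left(-3\right)\right) 360}{4}\right)} = \frac{1}{27077 + \left(22 + \frac{\left(382 - 120\right) 360}{4}\right)} = \frac{1}{27077 + \left(22 + \frac{262 \cdot 360}{4}\right)} = \frac{1}{27077 + \left(22 + \frac{1}{4} \cdot 94320\right)} = \frac{1}{27077 + \left(22 + 23580\right)} = \frac{1}{27077 + 23602} = \frac{1}{50679}$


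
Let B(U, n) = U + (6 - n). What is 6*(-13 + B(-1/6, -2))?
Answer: -31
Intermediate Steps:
B(U, n) = 6 + U - n
6*(-13 + B(-1/6, -2)) = 6*(-13 + (6 - 1/6 - 1*(-2))) = 6*(-13 + (6 - 1*1/6 + 2)) = 6*(-13 + (6 - 1/6 + 2)) = 6*(-13 + 47/6) = 6*(-31/6) = -31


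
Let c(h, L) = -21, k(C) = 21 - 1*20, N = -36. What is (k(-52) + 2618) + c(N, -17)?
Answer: 2598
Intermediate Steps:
k(C) = 1 (k(C) = 21 - 20 = 1)
(k(-52) + 2618) + c(N, -17) = (1 + 2618) - 21 = 2619 - 21 = 2598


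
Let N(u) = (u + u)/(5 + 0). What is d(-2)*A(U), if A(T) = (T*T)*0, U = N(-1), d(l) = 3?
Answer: 0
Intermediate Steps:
N(u) = 2*u/5 (N(u) = (2*u)/5 = (2*u)*(⅕) = 2*u/5)
U = -⅖ (U = (⅖)*(-1) = -⅖ ≈ -0.40000)
A(T) = 0 (A(T) = T²*0 = 0)
d(-2)*A(U) = 3*0 = 0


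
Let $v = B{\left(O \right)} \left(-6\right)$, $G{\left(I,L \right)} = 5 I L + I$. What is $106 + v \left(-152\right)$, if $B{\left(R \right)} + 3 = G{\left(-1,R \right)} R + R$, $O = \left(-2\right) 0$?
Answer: $-2630$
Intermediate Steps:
$G{\left(I,L \right)} = I + 5 I L$ ($G{\left(I,L \right)} = 5 I L + I = I + 5 I L$)
$O = 0$
$B{\left(R \right)} = -3 + R + R \left(-1 - 5 R\right)$ ($B{\left(R \right)} = -3 + \left(- (1 + 5 R) R + R\right) = -3 + \left(\left(-1 - 5 R\right) R + R\right) = -3 + \left(R \left(-1 - 5 R\right) + R\right) = -3 + \left(R + R \left(-1 - 5 R\right)\right) = -3 + R + R \left(-1 - 5 R\right)$)
$v = 18$ ($v = \left(-3 - 5 \cdot 0^{2}\right) \left(-6\right) = \left(-3 - 0\right) \left(-6\right) = \left(-3 + 0\right) \left(-6\right) = \left(-3\right) \left(-6\right) = 18$)
$106 + v \left(-152\right) = 106 + 18 \left(-152\right) = 106 - 2736 = -2630$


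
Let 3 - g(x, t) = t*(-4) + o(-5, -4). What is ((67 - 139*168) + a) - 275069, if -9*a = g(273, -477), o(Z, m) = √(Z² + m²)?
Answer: -894427/3 + √41/9 ≈ -2.9814e+5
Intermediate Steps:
g(x, t) = 3 - √41 + 4*t (g(x, t) = 3 - (t*(-4) + √((-5)² + (-4)²)) = 3 - (-4*t + √(25 + 16)) = 3 - (-4*t + √41) = 3 - (√41 - 4*t) = 3 + (-√41 + 4*t) = 3 - √41 + 4*t)
a = 635/3 + √41/9 (a = -(3 - √41 + 4*(-477))/9 = -(3 - √41 - 1908)/9 = -(-1905 - √41)/9 = 635/3 + √41/9 ≈ 212.38)
((67 - 139*168) + a) - 275069 = ((67 - 139*168) + (635/3 + √41/9)) - 275069 = ((67 - 23352) + (635/3 + √41/9)) - 275069 = (-23285 + (635/3 + √41/9)) - 275069 = (-69220/3 + √41/9) - 275069 = -894427/3 + √41/9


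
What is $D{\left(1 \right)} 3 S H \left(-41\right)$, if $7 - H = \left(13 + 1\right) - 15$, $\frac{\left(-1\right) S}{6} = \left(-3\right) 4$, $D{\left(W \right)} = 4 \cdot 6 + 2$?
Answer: $-1842048$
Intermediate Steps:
$D{\left(W \right)} = 26$ ($D{\left(W \right)} = 24 + 2 = 26$)
$S = 72$ ($S = - 6 \left(\left(-3\right) 4\right) = \left(-6\right) \left(-12\right) = 72$)
$H = 8$ ($H = 7 - \left(\left(13 + 1\right) - 15\right) = 7 - \left(14 - 15\right) = 7 - -1 = 7 + 1 = 8$)
$D{\left(1 \right)} 3 S H \left(-41\right) = 26 \cdot 3 \cdot 72 \cdot 8 \left(-41\right) = 78 \cdot 72 \cdot 8 \left(-41\right) = 5616 \cdot 8 \left(-41\right) = 44928 \left(-41\right) = -1842048$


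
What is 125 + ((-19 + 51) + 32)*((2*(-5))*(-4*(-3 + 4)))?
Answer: 2685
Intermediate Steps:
125 + ((-19 + 51) + 32)*((2*(-5))*(-4*(-3 + 4))) = 125 + (32 + 32)*(-(-40)) = 125 + 64*(-10*(-4)) = 125 + 64*40 = 125 + 2560 = 2685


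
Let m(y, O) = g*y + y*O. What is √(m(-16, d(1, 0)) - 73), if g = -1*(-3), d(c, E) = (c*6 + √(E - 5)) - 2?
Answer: √(-185 - 16*I*√5) ≈ 1.3091 - 13.664*I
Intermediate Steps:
d(c, E) = -2 + √(-5 + E) + 6*c (d(c, E) = (6*c + √(-5 + E)) - 2 = (√(-5 + E) + 6*c) - 2 = -2 + √(-5 + E) + 6*c)
g = 3
m(y, O) = 3*y + O*y (m(y, O) = 3*y + y*O = 3*y + O*y)
√(m(-16, d(1, 0)) - 73) = √(-16*(3 + (-2 + √(-5 + 0) + 6*1)) - 73) = √(-16*(3 + (-2 + √(-5) + 6)) - 73) = √(-16*(3 + (-2 + I*√5 + 6)) - 73) = √(-16*(3 + (4 + I*√5)) - 73) = √(-16*(7 + I*√5) - 73) = √((-112 - 16*I*√5) - 73) = √(-185 - 16*I*√5)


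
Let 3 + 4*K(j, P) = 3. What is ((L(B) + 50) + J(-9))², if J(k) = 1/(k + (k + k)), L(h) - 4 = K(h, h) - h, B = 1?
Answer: 2044900/729 ≈ 2805.1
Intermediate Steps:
K(j, P) = 0 (K(j, P) = -¾ + (¼)*3 = -¾ + ¾ = 0)
L(h) = 4 - h (L(h) = 4 + (0 - h) = 4 - h)
J(k) = 1/(3*k) (J(k) = 1/(k + 2*k) = 1/(3*k))
((L(B) + 50) + J(-9))² = (((4 - 1*1) + 50) + (⅓)/(-9))² = (((4 - 1) + 50) + (⅓)*(-⅑))² = ((3 + 50) - 1/27)² = (53 - 1/27)² = (1430/27)² = 2044900/729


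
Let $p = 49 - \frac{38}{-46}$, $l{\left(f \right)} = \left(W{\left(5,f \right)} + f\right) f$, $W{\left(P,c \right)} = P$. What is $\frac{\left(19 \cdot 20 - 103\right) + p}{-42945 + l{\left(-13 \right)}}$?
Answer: $- \frac{7517}{985343} \approx -0.0076288$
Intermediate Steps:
$l{\left(f \right)} = f \left(5 + f\right)$ ($l{\left(f \right)} = \left(5 + f\right) f = f \left(5 + f\right)$)
$p = \frac{1146}{23}$ ($p = 49 - - \frac{19}{23} = 49 + \frac{19}{23} = \frac{1146}{23} \approx 49.826$)
$\frac{\left(19 \cdot 20 - 103\right) + p}{-42945 + l{\left(-13 \right)}} = \frac{\left(19 \cdot 20 - 103\right) + \frac{1146}{23}}{-42945 - 13 \left(5 - 13\right)} = \frac{\left(380 - 103\right) + \frac{1146}{23}}{-42945 - -104} = \frac{277 + \frac{1146}{23}}{-42945 + 104} = \frac{7517}{23 \left(-42841\right)} = \frac{7517}{23} \left(- \frac{1}{42841}\right) = - \frac{7517}{985343}$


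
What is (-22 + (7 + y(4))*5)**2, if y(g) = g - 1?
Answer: 784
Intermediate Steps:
y(g) = -1 + g
(-22 + (7 + y(4))*5)**2 = (-22 + (7 + (-1 + 4))*5)**2 = (-22 + (7 + 3)*5)**2 = (-22 + 10*5)**2 = (-22 + 50)**2 = 28**2 = 784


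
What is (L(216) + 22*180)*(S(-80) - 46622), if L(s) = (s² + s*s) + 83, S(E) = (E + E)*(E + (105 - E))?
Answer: -6174448810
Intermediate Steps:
S(E) = 210*E (S(E) = (2*E)*105 = 210*E)
L(s) = 83 + 2*s² (L(s) = (s² + s²) + 83 = 2*s² + 83 = 83 + 2*s²)
(L(216) + 22*180)*(S(-80) - 46622) = ((83 + 2*216²) + 22*180)*(210*(-80) - 46622) = ((83 + 2*46656) + 3960)*(-16800 - 46622) = ((83 + 93312) + 3960)*(-63422) = (93395 + 3960)*(-63422) = 97355*(-63422) = -6174448810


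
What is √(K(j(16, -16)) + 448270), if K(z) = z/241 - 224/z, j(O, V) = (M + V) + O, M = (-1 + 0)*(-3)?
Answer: √234284704905/723 ≈ 669.47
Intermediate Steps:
M = 3 (M = -1*(-3) = 3)
j(O, V) = 3 + O + V (j(O, V) = (3 + V) + O = 3 + O + V)
K(z) = -224/z + z/241 (K(z) = z*(1/241) - 224/z = z/241 - 224/z = -224/z + z/241)
√(K(j(16, -16)) + 448270) = √((-224/(3 + 16 - 16) + (3 + 16 - 16)/241) + 448270) = √((-224/3 + (1/241)*3) + 448270) = √((-224*⅓ + 3/241) + 448270) = √((-224/3 + 3/241) + 448270) = √(-53975/723 + 448270) = √(324045235/723) = √234284704905/723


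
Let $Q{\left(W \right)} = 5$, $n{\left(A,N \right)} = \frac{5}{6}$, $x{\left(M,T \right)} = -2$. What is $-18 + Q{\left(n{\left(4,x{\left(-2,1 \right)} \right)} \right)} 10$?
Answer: $32$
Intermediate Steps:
$n{\left(A,N \right)} = \frac{5}{6}$ ($n{\left(A,N \right)} = 5 \cdot \frac{1}{6} = \frac{5}{6}$)
$-18 + Q{\left(n{\left(4,x{\left(-2,1 \right)} \right)} \right)} 10 = -18 + 5 \cdot 10 = -18 + 50 = 32$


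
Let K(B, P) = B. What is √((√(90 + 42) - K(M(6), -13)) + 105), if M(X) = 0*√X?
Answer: √(105 + 2*√33) ≈ 10.793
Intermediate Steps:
M(X) = 0
√((√(90 + 42) - K(M(6), -13)) + 105) = √((√(90 + 42) - 1*0) + 105) = √((√132 + 0) + 105) = √((2*√33 + 0) + 105) = √(2*√33 + 105) = √(105 + 2*√33)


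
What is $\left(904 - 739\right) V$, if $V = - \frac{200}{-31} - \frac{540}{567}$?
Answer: $\frac{196900}{217} \approx 907.37$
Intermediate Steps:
$V = \frac{3580}{651}$ ($V = \left(-200\right) \left(- \frac{1}{31}\right) - \frac{20}{21} = \frac{200}{31} - \frac{20}{21} = \frac{3580}{651} \approx 5.4992$)
$\left(904 - 739\right) V = \left(904 - 739\right) \frac{3580}{651} = 165 \cdot \frac{3580}{651} = \frac{196900}{217}$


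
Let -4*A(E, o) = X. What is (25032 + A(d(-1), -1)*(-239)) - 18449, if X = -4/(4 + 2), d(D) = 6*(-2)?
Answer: 39259/6 ≈ 6543.2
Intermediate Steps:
d(D) = -12
X = -⅔ (X = -4/6 = (⅙)*(-4) = -⅔ ≈ -0.66667)
A(E, o) = ⅙ (A(E, o) = -¼*(-⅔) = ⅙)
(25032 + A(d(-1), -1)*(-239)) - 18449 = (25032 + (⅙)*(-239)) - 18449 = (25032 - 239/6) - 18449 = 149953/6 - 18449 = 39259/6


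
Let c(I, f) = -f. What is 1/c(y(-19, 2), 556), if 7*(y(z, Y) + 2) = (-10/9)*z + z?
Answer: -1/556 ≈ -0.0017986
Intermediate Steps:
y(z, Y) = -2 - z/63 (y(z, Y) = -2 + ((-10/9)*z + z)/7 = -2 + ((-10*⅑)*z + z)/7 = -2 + (-10*z/9 + z)/7 = -2 + (-z/9)/7 = -2 - z/63)
1/c(y(-19, 2), 556) = 1/(-1*556) = 1/(-556) = -1/556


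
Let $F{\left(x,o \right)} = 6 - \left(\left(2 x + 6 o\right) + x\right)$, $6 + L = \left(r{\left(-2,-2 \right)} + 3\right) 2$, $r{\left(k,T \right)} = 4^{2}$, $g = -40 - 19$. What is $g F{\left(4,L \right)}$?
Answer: $11682$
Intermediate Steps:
$g = -59$
$r{\left(k,T \right)} = 16$
$L = 32$ ($L = -6 + \left(16 + 3\right) 2 = -6 + 19 \cdot 2 = -6 + 38 = 32$)
$F{\left(x,o \right)} = 6 - 6 o - 3 x$ ($F{\left(x,o \right)} = 6 - \left(3 x + 6 o\right) = 6 - 6 o - 3 x$)
$g F{\left(4,L \right)} = - 59 \left(6 - 192 - 12\right) = \left(-59\right) \left(-198\right) = 11682$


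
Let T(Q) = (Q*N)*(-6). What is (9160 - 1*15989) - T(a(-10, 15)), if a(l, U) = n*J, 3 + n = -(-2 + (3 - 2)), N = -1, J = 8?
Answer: -6733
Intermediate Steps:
n = -2 (n = -3 - (-2 + (3 - 2)) = -3 - (-2 + 1) = -3 - 1*(-1) = -3 + 1 = -2)
a(l, U) = -16 (a(l, U) = -2*8 = -16)
T(Q) = 6*Q (T(Q) = (Q*(-1))*(-6) = -Q*(-6) = 6*Q)
(9160 - 1*15989) - T(a(-10, 15)) = (9160 - 1*15989) - 6*(-16) = (9160 - 15989) - 1*(-96) = -6829 + 96 = -6733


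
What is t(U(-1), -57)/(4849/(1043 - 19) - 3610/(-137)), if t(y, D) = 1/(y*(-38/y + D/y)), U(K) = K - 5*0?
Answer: -140288/414290535 ≈ -0.00033862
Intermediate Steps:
U(K) = K (U(K) = K + 0 = K)
t(U(-1), -57)/(4849/(1043 - 19) - 3610/(-137)) = 1/((-38 - 57)*(4849/(1043 - 19) - 3610/(-137))) = 1/((-95)*(4849/1024 - 3610*(-1/137))) = -1/(95*(4849*(1/1024) + 3610/137)) = -1/(95*(4849/1024 + 3610/137)) = -1/(95*4360953/140288) = -1/95*140288/4360953 = -140288/414290535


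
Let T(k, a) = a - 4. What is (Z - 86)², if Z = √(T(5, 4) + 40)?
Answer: 7436 - 344*√10 ≈ 6348.2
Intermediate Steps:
T(k, a) = -4 + a
Z = 2*√10 (Z = √((-4 + 4) + 40) = √(0 + 40) = √40 = 2*√10 ≈ 6.3246)
(Z - 86)² = (2*√10 - 86)² = (-86 + 2*√10)²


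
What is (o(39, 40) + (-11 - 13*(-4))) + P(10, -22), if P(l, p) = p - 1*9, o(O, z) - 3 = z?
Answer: 53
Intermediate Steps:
o(O, z) = 3 + z
P(l, p) = -9 + p (P(l, p) = p - 9 = -9 + p)
(o(39, 40) + (-11 - 13*(-4))) + P(10, -22) = ((3 + 40) + (-11 - 13*(-4))) + (-9 - 22) = (43 + (-11 + 52)) - 31 = (43 + 41) - 31 = 84 - 31 = 53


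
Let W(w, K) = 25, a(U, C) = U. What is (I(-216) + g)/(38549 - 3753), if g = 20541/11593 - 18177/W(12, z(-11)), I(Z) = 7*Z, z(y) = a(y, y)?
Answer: -162106959/2521187675 ≈ -0.064298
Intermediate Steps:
z(y) = y
g = -210212436/289825 (g = 20541/11593 - 18177/25 = -210212436/289825 ≈ -725.31)
(I(-216) + g)/(38549 - 3753) = (7*(-216) - 210212436/289825)/(38549 - 3753) = (-1512 - 210212436/289825)/34796 = -648427836/289825*1/34796 = -162106959/2521187675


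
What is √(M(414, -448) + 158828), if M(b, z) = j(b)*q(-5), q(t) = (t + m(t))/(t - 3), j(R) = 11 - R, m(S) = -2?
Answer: 3*√281734/4 ≈ 398.09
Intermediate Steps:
q(t) = (-2 + t)/(-3 + t) (q(t) = (t - 2)/(t - 3) = (-2 + t)/(-3 + t))
M(b, z) = 77/8 - 7*b/8 (M(b, z) = (11 - b)*((-2 - 5)/(-3 - 5)) = (11 - b)*(-7/(-8)) = (11 - b)*(-⅛*(-7)) = (11 - b)*(7/8) = 77/8 - 7*b/8)
√(M(414, -448) + 158828) = √((77/8 - 7/8*414) + 158828) = √((77/8 - 1449/4) + 158828) = √(-2821/8 + 158828) = √(1267803/8) = 3*√281734/4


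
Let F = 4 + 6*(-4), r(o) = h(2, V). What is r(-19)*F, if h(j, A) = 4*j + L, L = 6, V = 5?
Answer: -280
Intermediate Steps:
h(j, A) = 6 + 4*j (h(j, A) = 4*j + 6 = 6 + 4*j)
r(o) = 14 (r(o) = 6 + 4*2 = 6 + 8 = 14)
F = -20 (F = 4 - 24 = -20)
r(-19)*F = 14*(-20) = -280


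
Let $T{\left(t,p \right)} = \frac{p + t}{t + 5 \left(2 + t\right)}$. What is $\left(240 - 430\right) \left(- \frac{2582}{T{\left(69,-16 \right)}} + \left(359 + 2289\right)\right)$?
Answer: $3421520$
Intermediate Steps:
$T{\left(t,p \right)} = \frac{p + t}{10 + 6 t}$ ($T{\left(t,p \right)} = \frac{p + t}{t + \left(10 + 5 t\right)} = \frac{p + t}{10 + 6 t}$)
$\left(240 - 430\right) \left(- \frac{2582}{T{\left(69,-16 \right)}} + \left(359 + 2289\right)\right) = \left(240 - 430\right) \left(- \frac{2582}{\frac{1}{2} \frac{1}{5 + 3 \cdot 69} \left(-16 + 69\right)} + \left(359 + 2289\right)\right) = - 190 \left(- \frac{2582}{\frac{1}{2} \frac{1}{5 + 207} \cdot 53} + 2648\right) = - 190 \left(- \frac{2582}{\frac{1}{2} \cdot \frac{1}{212} \cdot 53} + 2648\right) = - 190 \left(- 2582 \frac{1}{\frac{1}{8}} + 2648\right) = - 190 \left(\left(-2582\right) 8 + 2648\right) = - 190 \left(-20656 + 2648\right) = \left(-190\right) \left(-18008\right) = 3421520$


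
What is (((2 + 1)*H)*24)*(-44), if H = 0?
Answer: 0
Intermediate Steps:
(((2 + 1)*H)*24)*(-44) = (((2 + 1)*0)*24)*(-44) = ((3*0)*24)*(-44) = (0*24)*(-44) = 0*(-44) = 0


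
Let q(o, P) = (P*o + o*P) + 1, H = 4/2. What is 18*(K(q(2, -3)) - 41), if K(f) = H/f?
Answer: -8154/11 ≈ -741.27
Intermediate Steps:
H = 2 (H = 4*(½) = 2)
q(o, P) = 1 + 2*P*o (q(o, P) = (P*o + P*o) + 1 = 2*P*o + 1 = 1 + 2*P*o)
K(f) = 2/f
18*(K(q(2, -3)) - 41) = 18*(2/(1 + 2*(-3)*2) - 41) = 18*(2/(1 - 12) - 41) = 18*(2/(-11) - 41) = 18*(2*(-1/11) - 41) = 18*(-2/11 - 41) = 18*(-453/11) = -8154/11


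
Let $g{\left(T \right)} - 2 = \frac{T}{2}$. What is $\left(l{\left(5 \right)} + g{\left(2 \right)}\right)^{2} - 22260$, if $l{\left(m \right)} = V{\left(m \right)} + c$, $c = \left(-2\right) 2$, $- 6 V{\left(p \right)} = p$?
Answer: $- \frac{801239}{36} \approx -22257.0$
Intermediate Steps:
$g{\left(T \right)} = 2 + \frac{T}{2}$
$V{\left(p \right)} = - \frac{p}{6}$
$c = -4$
$l{\left(m \right)} = -4 - \frac{m}{6}$ ($l{\left(m \right)} = - \frac{m}{6} - 4 = -4 - \frac{m}{6}$)
$\left(l{\left(5 \right)} + g{\left(2 \right)}\right)^{2} - 22260 = \left(\left(-4 - \frac{5}{6}\right) + \left(2 + \frac{1}{2} \cdot 2\right)\right)^{2} - 22260 = \left(\left(-4 - \frac{5}{6}\right) + \left(2 + 1\right)\right)^{2} - 22260 = \left(- \frac{29}{6} + 3\right)^{2} - 22260 = \left(- \frac{11}{6}\right)^{2} - 22260 = \frac{121}{36} - 22260 = - \frac{801239}{36}$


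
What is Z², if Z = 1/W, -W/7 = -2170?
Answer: 1/230736100 ≈ 4.3340e-9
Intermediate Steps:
W = 15190 (W = -7*(-2170) = 15190)
Z = 1/15190 ≈ 6.5833e-5
Z² = (1/15190)² = 1/230736100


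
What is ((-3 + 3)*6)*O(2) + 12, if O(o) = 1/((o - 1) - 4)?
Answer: 12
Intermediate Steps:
O(o) = 1/(-5 + o) (O(o) = 1/((-1 + o) - 4) = 1/(-5 + o))
((-3 + 3)*6)*O(2) + 12 = ((-3 + 3)*6)/(-5 + 2) + 12 = (0*6)/(-3) + 12 = 0*(-⅓) + 12 = 0 + 12 = 12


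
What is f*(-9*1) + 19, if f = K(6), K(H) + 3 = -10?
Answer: 136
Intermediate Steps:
K(H) = -13 (K(H) = -3 - 10 = -13)
f = -13
f*(-9*1) + 19 = -(-117) + 19 = -13*(-9) + 19 = 117 + 19 = 136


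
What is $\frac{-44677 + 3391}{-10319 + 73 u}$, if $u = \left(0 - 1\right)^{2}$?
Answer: $\frac{20643}{5123} \approx 4.0295$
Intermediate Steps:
$u = 1$ ($u = \left(-1\right)^{2} = 1$)
$\frac{-44677 + 3391}{-10319 + 73 u} = \frac{-44677 + 3391}{-10319 + 73 \cdot 1} = - \frac{41286}{-10319 + 73} = - \frac{41286}{-10246} = \left(-41286\right) \left(- \frac{1}{10246}\right) = \frac{20643}{5123}$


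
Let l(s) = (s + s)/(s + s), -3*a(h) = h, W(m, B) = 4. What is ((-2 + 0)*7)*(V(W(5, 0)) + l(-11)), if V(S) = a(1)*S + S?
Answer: -154/3 ≈ -51.333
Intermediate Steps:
a(h) = -h/3
V(S) = 2*S/3 (V(S) = (-1/3*1)*S + S = -S/3 + S = 2*S/3)
l(s) = 1 (l(s) = (2*s)/((2*s)) = (2*s)*(1/(2*s)) = 1)
((-2 + 0)*7)*(V(W(5, 0)) + l(-11)) = ((-2 + 0)*7)*((2/3)*4 + 1) = (-2*7)*(8/3 + 1) = -14*11/3 = -154/3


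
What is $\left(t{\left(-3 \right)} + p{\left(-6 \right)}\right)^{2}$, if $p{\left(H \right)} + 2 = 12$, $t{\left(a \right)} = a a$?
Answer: $361$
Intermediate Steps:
$t{\left(a \right)} = a^{2}$
$p{\left(H \right)} = 10$ ($p{\left(H \right)} = -2 + 12 = 10$)
$\left(t{\left(-3 \right)} + p{\left(-6 \right)}\right)^{2} = \left(\left(-3\right)^{2} + 10\right)^{2} = \left(9 + 10\right)^{2} = 19^{2} = 361$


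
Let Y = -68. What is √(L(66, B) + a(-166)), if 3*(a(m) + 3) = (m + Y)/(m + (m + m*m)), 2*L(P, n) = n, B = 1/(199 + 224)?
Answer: I*√2764311324179/959646 ≈ 1.7325*I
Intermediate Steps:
B = 1/423 ≈ 0.0023641
L(P, n) = n/2
a(m) = -3 + (-68 + m)/(3*(m² + 2*m)) (a(m) = -3 + ((m - 68)/(m + (m + m*m)))/3 = -3 + ((-68 + m)/(m + (m + m²)))/3 = -3 + ((-68 + m)/(m² + 2*m))/3 = -3 + (-68 + m)/(3*(m² + 2*m)))
√(L(66, B) + a(-166)) = √((½)*(1/423) + (⅓)*(-68 - 17*(-166) - 9*(-166)²)/(-166*(2 - 166))) = √(1/846 + (⅓)*(-1/166)*(-68 + 2822 - 9*27556)/(-164)) = √(1/846 + (⅓)*(-1/166)*(-1/164)*(-68 + 2822 - 248004)) = √(1/846 + (⅓)*(-1/166)*(-1/164)*(-245250)) = √(1/846 - 40875/13612) = √(-17283319/5757876) = I*√2764311324179/959646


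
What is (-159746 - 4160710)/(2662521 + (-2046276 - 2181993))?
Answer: 360038/130479 ≈ 2.7594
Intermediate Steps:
(-159746 - 4160710)/(2662521 + (-2046276 - 2181993)) = -4320456/(2662521 - 4228269) = -4320456/(-1565748) = -4320456*(-1/1565748) = 360038/130479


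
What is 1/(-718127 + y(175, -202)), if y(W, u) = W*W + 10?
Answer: -1/687492 ≈ -1.4546e-6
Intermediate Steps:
y(W, u) = 10 + W² (y(W, u) = W² + 10 = 10 + W²)
1/(-718127 + y(175, -202)) = 1/(-718127 + (10 + 175²)) = 1/(-718127 + (10 + 30625)) = 1/(-718127 + 30635) = 1/(-687492) = -1/687492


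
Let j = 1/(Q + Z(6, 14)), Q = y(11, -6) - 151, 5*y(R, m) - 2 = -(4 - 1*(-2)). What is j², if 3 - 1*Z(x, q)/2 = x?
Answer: 25/622521 ≈ 4.0159e-5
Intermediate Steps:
Z(x, q) = 6 - 2*x
y(R, m) = -⅘ (y(R, m) = ⅖ + (-(4 - 1*(-2)))/5 = ⅖ + (-(4 + 2))/5 = ⅖ + (-1*6)/5 = ⅖ + (⅕)*(-6) = ⅖ - 6/5 = -⅘)
Q = -759/5 (Q = -⅘ - 151 = -759/5 ≈ -151.80)
j = -5/789 (j = 1/(-759/5 + (6 - 2*6)) = 1/(-759/5 + (6 - 12)) = 1/(-759/5 - 6) = 1/(-789/5) = -5/789 ≈ -0.0063371)
j² = (-5/789)² = 25/622521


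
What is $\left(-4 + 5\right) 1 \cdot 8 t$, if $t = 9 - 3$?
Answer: $48$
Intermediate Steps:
$t = 6$ ($t = 9 - 3 = 6$)
$\left(-4 + 5\right) 1 \cdot 8 t = \left(-4 + 5\right) 1 \cdot 8 \cdot 6 = 1 \cdot 1 \cdot 8 \cdot 6 = 1 \cdot 8 \cdot 6 = 8 \cdot 6 = 48$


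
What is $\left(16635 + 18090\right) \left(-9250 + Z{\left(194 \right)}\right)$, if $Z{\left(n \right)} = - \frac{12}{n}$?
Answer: $- \frac{31157214600}{97} \approx -3.2121 \cdot 10^{8}$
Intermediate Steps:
$\left(16635 + 18090\right) \left(-9250 + Z{\left(194 \right)}\right) = \left(16635 + 18090\right) \left(-9250 - \frac{12}{194}\right) = 34725 \left(-9250 - \frac{6}{97}\right) = 34725 \left(- \frac{897256}{97}\right) = - \frac{31157214600}{97}$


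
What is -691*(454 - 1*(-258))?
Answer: -491992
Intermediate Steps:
-691*(454 - 1*(-258)) = -691*(454 + 258) = -691*712 = -491992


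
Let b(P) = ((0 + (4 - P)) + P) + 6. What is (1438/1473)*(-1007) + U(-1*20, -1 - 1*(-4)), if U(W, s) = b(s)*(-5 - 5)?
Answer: -1595366/1473 ≈ -1083.1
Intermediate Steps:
b(P) = 10 (b(P) = ((4 - P) + P) + 6 = 4 + 6 = 10)
U(W, s) = -100 (U(W, s) = 10*(-5 - 5) = 10*(-10) = -100)
(1438/1473)*(-1007) + U(-1*20, -1 - 1*(-4)) = (1438/1473)*(-1007) - 100 = -1448066/1473 - 100 = -1595366/1473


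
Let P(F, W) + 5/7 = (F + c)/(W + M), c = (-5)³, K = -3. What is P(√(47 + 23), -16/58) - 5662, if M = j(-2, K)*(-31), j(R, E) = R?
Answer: -14195837/2506 + 29*√70/1790 ≈ -5664.6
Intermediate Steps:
M = 62 (M = -2*(-31) = 62)
c = -125
P(F, W) = -5/7 + (-125 + F)/(62 + W) (P(F, W) = -5/7 + (F - 125)/(W + 62) = -5/7 + (-125 + F)/(62 + W))
P(√(47 + 23), -16/58) - 5662 = (-1185 - (-80)/58 + 7*√(47 + 23))/(7*(62 - 16/58)) - 5662 = (-1185 - (-80)/58 + 7*√70)/(7*(62 - 16*1/58)) - 5662 = (-1185 - 5*(-8/29) + 7*√70)/(7*(62 - 8/29)) - 5662 = (-1185 + 40/29 + 7*√70)/(7*(1790/29)) - 5662 = (⅐)*(29/1790)*(-34325/29 + 7*√70) - 5662 = (-6865/2506 + 29*√70/1790) - 5662 = -14195837/2506 + 29*√70/1790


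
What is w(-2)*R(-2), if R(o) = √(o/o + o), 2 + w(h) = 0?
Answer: -2*I ≈ -2.0*I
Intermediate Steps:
w(h) = -2 (w(h) = -2 + 0 = -2)
R(o) = √(1 + o)
w(-2)*R(-2) = -2*√(1 - 2) = -2*I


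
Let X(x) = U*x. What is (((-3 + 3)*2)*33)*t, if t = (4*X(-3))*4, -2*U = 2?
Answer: 0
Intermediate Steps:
U = -1 (U = -1/2*2 = -1)
X(x) = -x
t = 48 (t = (4*(-1*(-3)))*4 = (4*3)*4 = 12*4 = 48)
(((-3 + 3)*2)*33)*t = (((-3 + 3)*2)*33)*48 = ((0*2)*33)*48 = (0*33)*48 = 0*48 = 0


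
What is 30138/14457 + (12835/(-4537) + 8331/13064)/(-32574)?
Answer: 317975307420299/152525737757328 ≈ 2.0847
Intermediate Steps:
30138/14457 + (12835/(-4537) + 8331/13064)/(-32574) = 30138*(1/14457) + (12835*(-1/4537) + 8331*(1/13064))*(-1/32574) = 10046/4819 + (-12835/4537 + 8331/13064)*(-1/32574) = 10046/4819 - 129878693/59271368*(-1/32574) = 10046/4819 + 129878693/1930705541232 = 317975307420299/152525737757328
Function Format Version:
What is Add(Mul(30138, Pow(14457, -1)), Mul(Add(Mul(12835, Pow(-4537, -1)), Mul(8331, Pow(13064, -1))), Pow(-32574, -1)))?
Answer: Rational(317975307420299, 152525737757328) ≈ 2.0847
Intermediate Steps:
Add(Mul(30138, Pow(14457, -1)), Mul(Add(Mul(12835, Pow(-4537, -1)), Mul(8331, Pow(13064, -1))), Pow(-32574, -1))) = Add(Mul(30138, Rational(1, 14457)), Mul(Add(Mul(12835, Rational(-1, 4537)), Mul(8331, Rational(1, 13064))), Rational(-1, 32574))) = Add(Rational(10046, 4819), Mul(Add(Rational(-12835, 4537), Rational(8331, 13064)), Rational(-1, 32574))) = Add(Rational(10046, 4819), Mul(Rational(-129878693, 59271368), Rational(-1, 32574))) = Add(Rational(10046, 4819), Rational(129878693, 1930705541232)) = Rational(317975307420299, 152525737757328)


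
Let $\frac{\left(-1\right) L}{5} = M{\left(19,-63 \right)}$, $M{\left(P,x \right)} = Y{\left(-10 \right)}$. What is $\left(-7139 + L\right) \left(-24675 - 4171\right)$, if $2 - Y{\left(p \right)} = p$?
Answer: $207662354$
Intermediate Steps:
$Y{\left(p \right)} = 2 - p$
$M{\left(P,x \right)} = 12$ ($M{\left(P,x \right)} = 2 - -10 = 2 + 10 = 12$)
$L = -60$ ($L = \left(-5\right) 12 = -60$)
$\left(-7139 + L\right) \left(-24675 - 4171\right) = \left(-7139 - 60\right) \left(-24675 - 4171\right) = - 7199 \left(-24675 - 4171\right) = \left(-7199\right) \left(-28846\right) = 207662354$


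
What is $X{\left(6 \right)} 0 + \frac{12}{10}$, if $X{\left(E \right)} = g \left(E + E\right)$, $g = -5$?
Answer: $\frac{6}{5} \approx 1.2$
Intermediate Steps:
$X{\left(E \right)} = - 10 E$ ($X{\left(E \right)} = - 5 \left(E + E\right) = - 5 \cdot 2 E = - 10 E$)
$X{\left(6 \right)} 0 + \frac{12}{10} = \left(-10\right) 6 \cdot 0 + \frac{12}{10} = \left(-60\right) 0 + 12 \cdot \frac{1}{10} = 0 + \frac{6}{5} = \frac{6}{5}$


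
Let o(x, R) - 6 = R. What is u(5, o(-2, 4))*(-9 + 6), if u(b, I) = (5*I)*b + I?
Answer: -780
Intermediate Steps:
o(x, R) = 6 + R
u(b, I) = I + 5*I*b (u(b, I) = 5*I*b + I = I + 5*I*b)
u(5, o(-2, 4))*(-9 + 6) = ((6 + 4)*(1 + 5*5))*(-9 + 6) = (10*(1 + 25))*(-3) = (10*26)*(-3) = 260*(-3) = -780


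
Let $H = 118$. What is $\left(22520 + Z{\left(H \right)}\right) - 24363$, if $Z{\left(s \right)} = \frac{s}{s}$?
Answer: $-1842$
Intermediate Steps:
$Z{\left(s \right)} = 1$
$\left(22520 + Z{\left(H \right)}\right) - 24363 = \left(22520 + 1\right) - 24363 = 22521 - 24363 = -1842$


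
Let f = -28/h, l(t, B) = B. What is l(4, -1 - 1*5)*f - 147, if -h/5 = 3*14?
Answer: -739/5 ≈ -147.80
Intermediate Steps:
h = -210 (h = -15*14 = -5*42 = -210)
f = 2/15 (f = -28/(-210) = -28*(-1/210) = 2/15 ≈ 0.13333)
l(4, -1 - 1*5)*f - 147 = (-1 - 1*5)*(2/15) - 147 = (-1 - 5)*(2/15) - 147 = -6*2/15 - 147 = -⅘ - 147 = -739/5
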